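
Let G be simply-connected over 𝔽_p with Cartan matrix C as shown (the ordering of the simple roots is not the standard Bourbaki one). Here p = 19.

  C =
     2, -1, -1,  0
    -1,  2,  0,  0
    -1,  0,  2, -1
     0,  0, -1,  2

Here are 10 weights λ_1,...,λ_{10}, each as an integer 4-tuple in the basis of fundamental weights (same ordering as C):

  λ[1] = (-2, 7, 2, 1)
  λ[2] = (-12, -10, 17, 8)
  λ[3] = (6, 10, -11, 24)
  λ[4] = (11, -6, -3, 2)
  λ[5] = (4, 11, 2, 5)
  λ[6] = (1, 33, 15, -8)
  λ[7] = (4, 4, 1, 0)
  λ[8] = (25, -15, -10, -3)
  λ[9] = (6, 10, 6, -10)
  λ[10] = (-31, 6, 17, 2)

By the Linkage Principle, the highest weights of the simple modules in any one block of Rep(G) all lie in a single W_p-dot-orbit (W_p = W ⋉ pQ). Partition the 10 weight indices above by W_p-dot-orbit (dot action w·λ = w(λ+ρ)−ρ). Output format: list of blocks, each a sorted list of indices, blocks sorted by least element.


Type A_4, rank 4, |W|=120; reorder rows/cols to standard.

Folding the 10 weights λ_j+ρ into Ā_19 (reps in the given 4-coord order):

    1: (1, 7, 2, 2)
    2: (7, 3, 1, 1)
    3: (3, 3, 4, 1)
    4: (5, 5, 2, 1)
    5: (5, 5, 2, 1)
    6: (1, 7, 2, 2)
    7: (5, 5, 2, 1)
    8: (1, 7, 2, 2)
    9: (5, 5, 2, 1)
    10: (1, 7, 2, 2)

These 10 weights hit 4 W_19-dot-orbits; sizes (4, 1, 1, 4):

[[1, 6, 8, 10], [2], [3], [4, 5, 7, 9]]


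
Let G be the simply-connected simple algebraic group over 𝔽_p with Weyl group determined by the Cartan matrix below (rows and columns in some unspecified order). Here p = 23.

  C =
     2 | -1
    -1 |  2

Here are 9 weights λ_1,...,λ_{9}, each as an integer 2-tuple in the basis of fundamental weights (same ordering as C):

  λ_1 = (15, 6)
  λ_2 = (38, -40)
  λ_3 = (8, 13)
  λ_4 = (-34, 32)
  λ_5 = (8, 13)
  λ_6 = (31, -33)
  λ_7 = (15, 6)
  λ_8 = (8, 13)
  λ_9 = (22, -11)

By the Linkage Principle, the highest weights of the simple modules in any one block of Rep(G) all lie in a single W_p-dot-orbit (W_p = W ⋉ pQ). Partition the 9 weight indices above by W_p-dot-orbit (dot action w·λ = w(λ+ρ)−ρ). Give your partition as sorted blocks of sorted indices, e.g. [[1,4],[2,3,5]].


A_2 Cartan matrix, 2 simple roots permuted; ρ=(1,1).

Ā_23 reps of the 9 weights (A_2, coords as presented):

  1: (16, 7);  2: (16, 7);  3: (9, 14);  4: (13, 10);  5: (9, 14);  6: (9, 14);  7: (16, 7);  8: (9, 14);  9: (13, 10)

The 9 indices split into 3 linkage classes (same alcove rep ⇔ same W_23-dot-orbit):

[[1, 2, 7], [3, 5, 6, 8], [4, 9]]


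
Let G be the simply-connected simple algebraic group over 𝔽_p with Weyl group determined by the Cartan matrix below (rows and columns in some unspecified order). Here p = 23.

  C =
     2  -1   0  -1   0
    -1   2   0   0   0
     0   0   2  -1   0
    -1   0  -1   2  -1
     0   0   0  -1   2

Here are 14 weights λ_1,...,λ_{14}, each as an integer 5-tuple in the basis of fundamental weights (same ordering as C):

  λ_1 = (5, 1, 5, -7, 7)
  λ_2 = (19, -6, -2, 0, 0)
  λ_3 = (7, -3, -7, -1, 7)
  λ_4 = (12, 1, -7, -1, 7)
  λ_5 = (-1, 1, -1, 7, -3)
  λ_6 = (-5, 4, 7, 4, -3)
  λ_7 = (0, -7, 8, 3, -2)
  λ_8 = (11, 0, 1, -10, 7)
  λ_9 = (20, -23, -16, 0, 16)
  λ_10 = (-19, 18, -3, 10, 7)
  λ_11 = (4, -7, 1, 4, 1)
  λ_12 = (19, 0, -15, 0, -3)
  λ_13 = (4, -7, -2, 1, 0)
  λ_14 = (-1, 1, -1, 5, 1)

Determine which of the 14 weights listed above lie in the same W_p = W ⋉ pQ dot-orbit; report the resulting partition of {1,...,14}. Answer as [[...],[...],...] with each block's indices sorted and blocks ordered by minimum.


D_5 Cartan matrix, 5 simple roots permuted; ρ=(1,1,1,1,1).

W_23-reps of the 14 weights in Ā_23 (same 5-coord order as C):

  1: (0, 2, 0, 6, 2)
  2: (1, 5, 1, 0, 1)
  3: (0, 2, 0, 6, 2)
  4: (0, 2, 0, 6, 2)
  5: (0, 2, 0, 6, 2)
  6: (3, 1, 7, 1, 1)
  7: (3, 1, 7, 1, 1)
  8: (3, 1, 7, 1, 1)
  9: (1, 5, 1, 0, 1)
  10: (3, 1, 7, 1, 1)
  11: (1, 5, 2, 4, 2)
  12: (1, 1, 1, 1, 13)
  13: (1, 5, 1, 0, 1)
  14: (0, 2, 0, 6, 2)

The 14 indices split into 5 linkage classes (same alcove rep ⇔ same W_23-dot-orbit):

[[1, 3, 4, 5, 14], [2, 9, 13], [6, 7, 8, 10], [11], [12]]


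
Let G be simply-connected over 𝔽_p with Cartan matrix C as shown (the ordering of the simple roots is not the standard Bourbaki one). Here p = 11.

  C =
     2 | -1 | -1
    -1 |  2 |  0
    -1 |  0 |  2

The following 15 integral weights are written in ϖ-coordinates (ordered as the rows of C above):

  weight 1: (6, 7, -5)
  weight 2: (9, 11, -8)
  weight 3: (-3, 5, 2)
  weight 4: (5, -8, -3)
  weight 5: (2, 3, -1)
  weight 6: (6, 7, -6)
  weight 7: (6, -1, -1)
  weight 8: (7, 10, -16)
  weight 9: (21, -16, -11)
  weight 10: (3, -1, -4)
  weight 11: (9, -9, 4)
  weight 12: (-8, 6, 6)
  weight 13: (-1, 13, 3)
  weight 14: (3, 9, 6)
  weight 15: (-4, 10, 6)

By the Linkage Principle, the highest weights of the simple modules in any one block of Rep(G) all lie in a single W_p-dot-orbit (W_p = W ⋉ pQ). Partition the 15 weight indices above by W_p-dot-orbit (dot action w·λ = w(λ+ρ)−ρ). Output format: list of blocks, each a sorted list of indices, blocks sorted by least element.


A_3 Cartan matrix, 3 simple roots permuted; ρ=(1,1,1).

Ā_11 reps of the 15 weights (A_3, coords as presented):

  [1] (3, 4, 0);  [2] (1, 0, 3);  [3] (2, 4, 1);  [4] (2, 4, 1);  [5] (3, 4, 0);  [6] (2, 4, 1);  [7] (7, 0, 0);  [8] (3, 4, 0);  [9] (1, 0, 3);  [10] (1, 0, 3);  [11] (2, 4, 1);  [12] (7, 0, 0);  [13] (3, 4, 0);  [14] (1, 0, 3);  [15] (3, 4, 0)

4 distinct reps among the 15 weights ⇒ 4 W_11-linkage classes:

[[1, 5, 8, 13, 15], [2, 9, 10, 14], [3, 4, 6, 11], [7, 12]]


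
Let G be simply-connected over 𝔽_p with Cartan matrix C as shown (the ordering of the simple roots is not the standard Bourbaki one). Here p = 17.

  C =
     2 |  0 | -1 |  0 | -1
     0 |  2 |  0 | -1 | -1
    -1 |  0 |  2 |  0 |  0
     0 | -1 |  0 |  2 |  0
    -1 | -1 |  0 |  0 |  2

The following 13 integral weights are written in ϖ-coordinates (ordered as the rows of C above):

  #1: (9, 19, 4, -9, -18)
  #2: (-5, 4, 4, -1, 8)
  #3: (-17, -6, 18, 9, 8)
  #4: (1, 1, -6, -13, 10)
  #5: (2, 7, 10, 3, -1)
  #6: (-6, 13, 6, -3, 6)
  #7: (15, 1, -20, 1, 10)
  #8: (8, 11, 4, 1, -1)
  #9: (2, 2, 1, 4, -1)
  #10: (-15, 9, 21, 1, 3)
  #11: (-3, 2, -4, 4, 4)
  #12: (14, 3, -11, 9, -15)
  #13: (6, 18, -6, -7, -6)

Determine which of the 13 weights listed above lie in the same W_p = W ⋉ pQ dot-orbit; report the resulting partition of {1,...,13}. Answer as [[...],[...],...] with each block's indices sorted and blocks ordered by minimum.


A_5 Cartan matrix, 5 simple roots permuted; ρ=(1,1,1,1,1).

Ā_17 reps of the 13 weights (A_5, coords as presented):

  λ_1 → (4, 5, 1, 0, 5)
  λ_2 → (4, 5, 1, 0, 5)
  λ_3 → (4, 5, 1, 0, 5)
  λ_4 → (1, 8, 2, 2, 2)
  λ_5 → (3, 3, 2, 5, 0)
  λ_6 → (1, 8, 2, 2, 2)
  λ_7 → (1, 8, 2, 2, 2)
  λ_8 → (3, 3, 2, 5, 0)
  λ_9 → (3, 3, 2, 5, 0)
  λ_10 → (4, 5, 1, 0, 5)
  λ_11 → (3, 3, 2, 5, 0)
  λ_12 → (4, 5, 1, 0, 5)
  λ_13 → (1, 8, 2, 2, 2)

These 13 weights hit 3 W_17-dot-orbits; sizes (5, 4, 4):

[[1, 2, 3, 10, 12], [4, 6, 7, 13], [5, 8, 9, 11]]


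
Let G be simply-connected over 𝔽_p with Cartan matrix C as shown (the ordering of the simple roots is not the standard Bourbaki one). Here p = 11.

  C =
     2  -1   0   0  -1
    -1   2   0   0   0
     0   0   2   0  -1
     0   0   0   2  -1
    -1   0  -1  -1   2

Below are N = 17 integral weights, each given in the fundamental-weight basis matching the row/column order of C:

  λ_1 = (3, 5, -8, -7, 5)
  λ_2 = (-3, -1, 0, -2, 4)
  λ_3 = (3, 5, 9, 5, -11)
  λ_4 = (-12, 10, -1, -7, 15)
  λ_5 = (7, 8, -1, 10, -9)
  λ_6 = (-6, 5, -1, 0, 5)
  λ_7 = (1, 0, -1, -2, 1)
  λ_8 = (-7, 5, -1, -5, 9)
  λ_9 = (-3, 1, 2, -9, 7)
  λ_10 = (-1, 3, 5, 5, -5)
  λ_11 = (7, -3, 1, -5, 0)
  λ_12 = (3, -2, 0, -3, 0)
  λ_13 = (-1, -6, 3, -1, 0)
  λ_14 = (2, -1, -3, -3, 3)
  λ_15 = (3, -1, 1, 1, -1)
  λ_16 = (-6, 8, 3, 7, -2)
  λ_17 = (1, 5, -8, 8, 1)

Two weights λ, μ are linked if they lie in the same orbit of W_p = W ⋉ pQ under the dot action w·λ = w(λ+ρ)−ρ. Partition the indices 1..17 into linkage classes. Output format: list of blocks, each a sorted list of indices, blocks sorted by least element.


Cartan matrix: type D_5 (|W|=1920); un-permuting the 5 rows.

λ_j+ρ reflected into Ā_11 (⟨·,θ^∨⟩≤11); 5-tuples as given:

  λ_1 → (2, 1, 0, 1, 1);  λ_2 → (0, 2, 1, 1, 2);  λ_3 → (1, 0, 0, 4, 0);  λ_4 → (1, 0, 0, 4, 0);  λ_5 → (0, 0, 1, 6, 2);  λ_6 → (2, 1, 0, 1, 1);  λ_7 → (2, 1, 0, 1, 1);  λ_8 → (1, 0, 0, 4, 0);  λ_9 → (0, 0, 1, 6, 2);  λ_10 → (3, 0, 2, 2, 0);  λ_11 → (0, 2, 1, 1, 2);  λ_12 → (2, 1, 0, 1, 1);  λ_13 → (1, 0, 0, 4, 0);  λ_14 → (3, 0, 2, 2, 0);  λ_15 → (3, 0, 2, 2, 0);  λ_16 → (3, 0, 2, 2, 0);  λ_17 → (0, 2, 1, 1, 2)

These 17 weights hit 5 W_11-dot-orbits; sizes (4, 3, 4, 2, 4):

[[1, 6, 7, 12], [2, 11, 17], [3, 4, 8, 13], [5, 9], [10, 14, 15, 16]]


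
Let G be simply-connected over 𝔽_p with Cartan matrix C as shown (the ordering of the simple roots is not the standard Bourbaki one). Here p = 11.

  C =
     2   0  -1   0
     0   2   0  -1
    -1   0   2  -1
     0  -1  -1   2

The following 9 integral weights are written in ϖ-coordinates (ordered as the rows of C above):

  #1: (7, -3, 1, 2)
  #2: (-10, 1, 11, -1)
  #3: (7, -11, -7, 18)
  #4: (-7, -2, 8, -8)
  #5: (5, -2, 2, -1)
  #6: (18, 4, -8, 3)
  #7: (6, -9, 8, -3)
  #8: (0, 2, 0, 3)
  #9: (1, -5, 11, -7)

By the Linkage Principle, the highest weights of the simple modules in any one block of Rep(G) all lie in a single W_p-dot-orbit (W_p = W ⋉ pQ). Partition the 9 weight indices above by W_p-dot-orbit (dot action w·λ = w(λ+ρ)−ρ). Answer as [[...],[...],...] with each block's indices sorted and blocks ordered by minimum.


A_4 Cartan matrix, 4 simple roots permuted; ρ=(1,1,1,1).

Each λ_j+ρ reduced to Ā_11; 4-tuples below use C's row order:

  λ_1 → (6, 0, 2, 1) · λ_2 → (6, 0, 2, 1) · λ_3 → (6, 0, 2, 1) · λ_4 → (1, 3, 1, 4) · λ_5 → (6, 0, 2, 1) · λ_6 → (1, 3, 1, 4) · λ_7 → (1, 3, 1, 4) · λ_8 → (1, 3, 1, 4) · λ_9 → (1, 3, 1, 4)

2 distinct reps among the 9 weights ⇒ 2 W_11-linkage classes:

[[1, 2, 3, 5], [4, 6, 7, 8, 9]]


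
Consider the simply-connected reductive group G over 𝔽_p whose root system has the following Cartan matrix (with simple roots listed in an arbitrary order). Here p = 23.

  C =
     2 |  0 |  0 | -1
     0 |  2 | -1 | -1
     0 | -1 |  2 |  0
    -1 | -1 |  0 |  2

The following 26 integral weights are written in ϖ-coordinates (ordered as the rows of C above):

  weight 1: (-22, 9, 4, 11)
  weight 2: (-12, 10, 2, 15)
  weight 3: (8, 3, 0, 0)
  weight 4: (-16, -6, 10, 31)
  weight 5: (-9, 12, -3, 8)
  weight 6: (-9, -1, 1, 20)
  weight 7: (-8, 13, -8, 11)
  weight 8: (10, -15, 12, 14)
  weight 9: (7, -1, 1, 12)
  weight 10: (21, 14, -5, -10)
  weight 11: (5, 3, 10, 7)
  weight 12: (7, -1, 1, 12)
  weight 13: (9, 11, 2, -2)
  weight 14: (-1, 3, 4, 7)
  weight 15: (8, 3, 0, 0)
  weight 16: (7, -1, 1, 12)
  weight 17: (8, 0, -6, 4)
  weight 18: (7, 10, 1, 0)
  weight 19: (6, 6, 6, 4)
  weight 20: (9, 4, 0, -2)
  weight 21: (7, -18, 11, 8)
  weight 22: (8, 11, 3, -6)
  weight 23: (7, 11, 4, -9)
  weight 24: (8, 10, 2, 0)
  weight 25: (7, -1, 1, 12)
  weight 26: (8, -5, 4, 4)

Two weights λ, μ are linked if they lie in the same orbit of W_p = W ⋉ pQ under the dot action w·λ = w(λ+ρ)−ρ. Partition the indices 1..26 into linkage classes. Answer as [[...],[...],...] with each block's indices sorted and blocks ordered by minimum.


Dynkin diagram of C (from the 6 off-diagonal −1 entries): A_4.

Ā_23 reps of the 26 weights (A_4, coords as presented):

  [1] (8, 1, 1, 9)
  [2] (4, 7, 4, 5)
  [3] (9, 4, 1, 1)
  [4] (0, 4, 5, 8)
  [5] (8, 11, 2, 1)
  [6] (8, 0, 2, 13)
  [7] (4, 7, 4, 5)
  [8] (8, 11, 2, 1)
  [9] (8, 0, 2, 13)
  [10] (8, 1, 1, 9)
  [11] (0, 4, 5, 8)
  [12] (8, 0, 2, 13)
  [13] (8, 11, 2, 1)
  [14] (0, 4, 5, 8)
  [15] (9, 4, 1, 1)
  [16] (8, 0, 2, 13)
  [17] (9, 4, 1, 1)
  [18] (8, 11, 2, 1)
  [19] (4, 7, 4, 5)
  [20] (9, 4, 1, 1)
  [21] (0, 4, 5, 8)
  [22] (4, 7, 4, 5)
  [23] (0, 4, 5, 8)
  [24] (8, 11, 2, 1)
  [25] (8, 0, 2, 13)
  [26] (9, 4, 1, 1)

Linkage partition of the 26 weights (6 classes, p=23):

[[1, 10], [2, 7, 19, 22], [3, 15, 17, 20, 26], [4, 11, 14, 21, 23], [5, 8, 13, 18, 24], [6, 9, 12, 16, 25]]


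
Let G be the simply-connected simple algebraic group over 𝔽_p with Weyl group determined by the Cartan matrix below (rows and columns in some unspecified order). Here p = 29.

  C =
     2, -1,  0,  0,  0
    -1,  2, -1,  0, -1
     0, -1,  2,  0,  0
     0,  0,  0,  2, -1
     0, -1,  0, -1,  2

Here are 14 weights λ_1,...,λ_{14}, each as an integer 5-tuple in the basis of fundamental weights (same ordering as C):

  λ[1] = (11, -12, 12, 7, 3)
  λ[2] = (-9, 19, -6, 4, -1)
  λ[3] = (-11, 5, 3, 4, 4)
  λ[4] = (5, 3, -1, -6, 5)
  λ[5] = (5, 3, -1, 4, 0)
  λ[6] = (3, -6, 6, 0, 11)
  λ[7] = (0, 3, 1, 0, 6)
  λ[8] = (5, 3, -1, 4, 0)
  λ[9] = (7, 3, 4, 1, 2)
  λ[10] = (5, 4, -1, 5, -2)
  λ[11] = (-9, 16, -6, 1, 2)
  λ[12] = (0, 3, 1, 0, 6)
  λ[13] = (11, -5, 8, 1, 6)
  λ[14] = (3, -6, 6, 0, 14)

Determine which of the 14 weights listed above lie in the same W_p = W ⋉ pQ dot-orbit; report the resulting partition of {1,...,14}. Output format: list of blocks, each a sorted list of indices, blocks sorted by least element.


Root system D_5: the 5×5 matrix C matches after relabeling.

Alcove-folded reps (p=29, 14 weights, presented ϖ-order):

  1: (1, 4, 2, 1, 7);  2: (8, 4, 5, 2, 3);  3: (6, 4, 0, 5, 1);  4: (6, 4, 0, 5, 1);  5: (6, 4, 0, 5, 1);  6: (1, 4, 2, 1, 7);  7: (1, 4, 2, 1, 7);  8: (6, 4, 0, 5, 1);  9: (8, 4, 5, 2, 3);  10: (6, 4, 0, 5, 1);  11: (8, 4, 5, 2, 3);  12: (1, 4, 2, 1, 7);  13: (8, 4, 5, 2, 3);  14: (1, 4, 2, 1, 7)

The 14 indices split into 3 linkage classes (same alcove rep ⇔ same W_29-dot-orbit):

[[1, 6, 7, 12, 14], [2, 9, 11, 13], [3, 4, 5, 8, 10]]


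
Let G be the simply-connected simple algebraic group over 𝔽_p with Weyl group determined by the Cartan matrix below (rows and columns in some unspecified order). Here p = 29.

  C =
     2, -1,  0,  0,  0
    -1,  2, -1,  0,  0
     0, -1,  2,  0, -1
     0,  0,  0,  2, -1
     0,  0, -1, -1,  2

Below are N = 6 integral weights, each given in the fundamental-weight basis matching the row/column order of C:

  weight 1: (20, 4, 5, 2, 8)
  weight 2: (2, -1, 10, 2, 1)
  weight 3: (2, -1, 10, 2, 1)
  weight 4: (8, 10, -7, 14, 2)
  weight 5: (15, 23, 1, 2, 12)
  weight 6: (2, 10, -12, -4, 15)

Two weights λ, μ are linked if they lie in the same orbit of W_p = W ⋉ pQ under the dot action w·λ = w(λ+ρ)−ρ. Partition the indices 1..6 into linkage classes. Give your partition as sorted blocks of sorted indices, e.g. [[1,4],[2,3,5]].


C ↔ A_5 under row/col permutation; |W(A_5)| = 720.

Ā_29 reps of the 6 weights (A_5, coords as presented):

  [1] (6, 5, 3, 9, 3);  [2] (3, 0, 11, 3, 2);  [3] (3, 0, 11, 3, 2);  [4] (6, 5, 3, 9, 3);  [5] (3, 0, 11, 3, 2);  [6] (3, 0, 11, 3, 2)

These 6 weights hit 2 W_29-dot-orbits; sizes (2, 4):

[[1, 4], [2, 3, 5, 6]]


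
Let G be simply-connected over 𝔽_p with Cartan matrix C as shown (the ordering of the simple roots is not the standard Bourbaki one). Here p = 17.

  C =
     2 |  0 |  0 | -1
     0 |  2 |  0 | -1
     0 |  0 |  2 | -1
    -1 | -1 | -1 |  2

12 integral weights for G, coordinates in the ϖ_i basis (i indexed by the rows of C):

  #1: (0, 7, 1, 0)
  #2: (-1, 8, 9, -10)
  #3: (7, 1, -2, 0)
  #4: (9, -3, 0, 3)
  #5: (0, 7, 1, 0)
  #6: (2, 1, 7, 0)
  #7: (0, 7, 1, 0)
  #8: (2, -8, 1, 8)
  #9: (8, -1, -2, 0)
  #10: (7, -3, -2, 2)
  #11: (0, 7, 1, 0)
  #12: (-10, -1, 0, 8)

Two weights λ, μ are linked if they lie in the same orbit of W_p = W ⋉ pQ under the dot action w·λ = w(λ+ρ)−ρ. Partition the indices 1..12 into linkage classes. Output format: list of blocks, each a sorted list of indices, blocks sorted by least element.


C ↔ D_4 under row/col permutation; |W(D_4)| = 192.

Folding the 12 weights λ_j+ρ into Ā_17 (reps in the given 4-coord order):

  [1] (1, 8, 2, 1);  [2] (9, 0, 1, 0);  [3] (8, 2, 1, 0);  [4] (10, 2, 1, 2);  [5] (1, 8, 2, 1);  [6] (3, 2, 8, 1);  [7] (1, 8, 2, 1);  [8] (3, 7, 2, 2);  [9] (9, 0, 1, 0);  [10] (8, 2, 1, 0);  [11] (1, 8, 2, 1);  [12] (9, 0, 1, 0)

Partition of {1..12} into 6 W_17-dot-orbits:

[[1, 5, 7, 11], [2, 9, 12], [3, 10], [4], [6], [8]]


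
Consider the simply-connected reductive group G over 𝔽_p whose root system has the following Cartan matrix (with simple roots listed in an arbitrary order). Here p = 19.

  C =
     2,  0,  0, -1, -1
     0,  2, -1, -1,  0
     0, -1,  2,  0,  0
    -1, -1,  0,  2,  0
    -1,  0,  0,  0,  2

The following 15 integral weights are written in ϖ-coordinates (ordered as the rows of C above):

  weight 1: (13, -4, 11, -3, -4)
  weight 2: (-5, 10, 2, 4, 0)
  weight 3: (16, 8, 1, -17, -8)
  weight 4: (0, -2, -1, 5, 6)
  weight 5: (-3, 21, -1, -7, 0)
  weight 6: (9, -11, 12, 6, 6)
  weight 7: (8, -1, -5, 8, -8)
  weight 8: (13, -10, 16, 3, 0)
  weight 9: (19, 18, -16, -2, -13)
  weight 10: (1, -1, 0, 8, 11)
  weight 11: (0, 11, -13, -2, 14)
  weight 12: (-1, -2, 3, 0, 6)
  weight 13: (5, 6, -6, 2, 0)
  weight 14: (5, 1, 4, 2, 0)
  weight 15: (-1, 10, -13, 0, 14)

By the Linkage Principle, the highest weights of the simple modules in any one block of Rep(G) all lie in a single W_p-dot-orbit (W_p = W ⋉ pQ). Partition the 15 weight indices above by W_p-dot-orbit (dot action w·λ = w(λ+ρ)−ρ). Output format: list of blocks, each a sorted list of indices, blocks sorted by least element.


Type A_5, rank 5, |W|=720; reorder rows/cols to standard.

Folding the 15 weights λ_j+ρ into Ā_19 (reps in the given 5-coord order):

  [1] (6, 2, 5, 3, 1) · [2] (1, 11, 3, 1, 3) · [3] (6, 2, 5, 3, 1) · [4] (1, 0, 1, 5, 7) · [5] (1, 11, 3, 1, 3) · [6] (6, 2, 5, 3, 1) · [7] (2, 4, 0, 5, 7) · [8] (2, 4, 0, 5, 7) · [9] (0, 1, 3, 0, 7) · [10] (2, 4, 0, 5, 7) · [11] (0, 1, 3, 0, 7) · [12] (0, 1, 3, 0, 7) · [13] (6, 2, 5, 3, 1) · [14] (6, 2, 5, 3, 1) · [15] (0, 1, 3, 0, 7)

Grouping the 15 weights by Ā_19-representative: 5 linkage classes.

[[1, 3, 6, 13, 14], [2, 5], [4], [7, 8, 10], [9, 11, 12, 15]]


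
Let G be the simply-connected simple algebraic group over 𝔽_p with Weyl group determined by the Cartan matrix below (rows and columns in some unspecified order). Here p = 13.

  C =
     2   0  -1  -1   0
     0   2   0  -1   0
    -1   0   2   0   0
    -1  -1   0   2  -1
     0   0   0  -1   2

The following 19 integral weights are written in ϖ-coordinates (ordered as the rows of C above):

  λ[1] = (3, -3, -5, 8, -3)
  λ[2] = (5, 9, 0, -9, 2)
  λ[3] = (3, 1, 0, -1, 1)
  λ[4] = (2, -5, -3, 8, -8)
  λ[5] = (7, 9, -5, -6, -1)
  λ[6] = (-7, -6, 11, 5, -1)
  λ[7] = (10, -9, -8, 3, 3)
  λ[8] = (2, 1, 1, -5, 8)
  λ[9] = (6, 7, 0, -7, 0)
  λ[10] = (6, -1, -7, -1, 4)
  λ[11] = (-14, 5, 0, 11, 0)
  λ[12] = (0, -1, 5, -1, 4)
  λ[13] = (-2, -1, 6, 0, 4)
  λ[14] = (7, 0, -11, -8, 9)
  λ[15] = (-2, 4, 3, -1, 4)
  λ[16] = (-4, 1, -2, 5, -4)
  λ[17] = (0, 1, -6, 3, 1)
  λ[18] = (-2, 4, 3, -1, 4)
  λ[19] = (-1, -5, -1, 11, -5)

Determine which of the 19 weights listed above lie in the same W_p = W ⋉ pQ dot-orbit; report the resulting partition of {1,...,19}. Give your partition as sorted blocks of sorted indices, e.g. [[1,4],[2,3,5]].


D_5 Cartan matrix, 5 simple roots permuted; ρ=(1,1,1,1,1).

Alcove-folded reps (p=13, 19 weights, presented ϖ-order):

  λ_1 → (4, 2, 1, 0, 2) · λ_2 → (1, 2, 1, 1, 5) · λ_3 → (4, 2, 1, 0, 2) · λ_4 → (1, 2, 1, 1, 5) · λ_5 → (0, 4, 3, 1, 4) · λ_6 → (1, 0, 6, 0, 5) · λ_7 → (4, 2, 1, 0, 2) · λ_8 → (1, 2, 1, 1, 5) · λ_9 → (1, 2, 1, 1, 5) · λ_10 → (1, 0, 6, 0, 5) · λ_11 → (1, 0, 6, 0, 5) · λ_12 → (1, 0, 6, 0, 5) · λ_13 → (1, 0, 6, 0, 5) · λ_14 → (1, 2, 1, 1, 5) · λ_15 → (0, 4, 3, 1, 4) · λ_16 → (0, 1, 3, 1, 2) · λ_17 → (4, 2, 1, 0, 2) · λ_18 → (0, 4, 3, 1, 4) · λ_19 → (0, 4, 3, 1, 4)

Grouping the 19 weights by Ā_13-representative: 5 linkage classes.

[[1, 3, 7, 17], [2, 4, 8, 9, 14], [5, 15, 18, 19], [6, 10, 11, 12, 13], [16]]


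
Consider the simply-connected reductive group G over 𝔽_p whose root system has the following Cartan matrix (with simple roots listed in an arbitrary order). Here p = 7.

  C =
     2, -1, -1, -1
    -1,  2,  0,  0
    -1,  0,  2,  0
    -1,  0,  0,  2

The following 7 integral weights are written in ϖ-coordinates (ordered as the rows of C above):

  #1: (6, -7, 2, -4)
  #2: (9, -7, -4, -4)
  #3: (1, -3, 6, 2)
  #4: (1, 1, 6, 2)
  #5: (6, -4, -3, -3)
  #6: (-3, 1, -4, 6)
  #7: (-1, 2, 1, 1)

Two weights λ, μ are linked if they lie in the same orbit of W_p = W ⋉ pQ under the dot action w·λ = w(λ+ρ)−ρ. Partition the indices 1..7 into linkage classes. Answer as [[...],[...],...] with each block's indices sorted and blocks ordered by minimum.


C ↔ D_4 under row/col permutation; |W(D_4)| = 192.

Each λ_j+ρ reduced to Ā_7; 4-tuples below use C's row order:

  λ_1+ρ ↦ (1, 3, 0, 0) · λ_2+ρ ↦ (1, 3, 0, 0) · λ_3+ρ ↦ (0, 3, 2, 2) · λ_4+ρ ↦ (0, 3, 2, 2) · λ_5+ρ ↦ (0, 3, 2, 2) · λ_6+ρ ↦ (0, 3, 2, 2) · λ_7+ρ ↦ (0, 3, 2, 2)

2 distinct reps among the 7 weights ⇒ 2 W_7-linkage classes:

[[1, 2], [3, 4, 5, 6, 7]]


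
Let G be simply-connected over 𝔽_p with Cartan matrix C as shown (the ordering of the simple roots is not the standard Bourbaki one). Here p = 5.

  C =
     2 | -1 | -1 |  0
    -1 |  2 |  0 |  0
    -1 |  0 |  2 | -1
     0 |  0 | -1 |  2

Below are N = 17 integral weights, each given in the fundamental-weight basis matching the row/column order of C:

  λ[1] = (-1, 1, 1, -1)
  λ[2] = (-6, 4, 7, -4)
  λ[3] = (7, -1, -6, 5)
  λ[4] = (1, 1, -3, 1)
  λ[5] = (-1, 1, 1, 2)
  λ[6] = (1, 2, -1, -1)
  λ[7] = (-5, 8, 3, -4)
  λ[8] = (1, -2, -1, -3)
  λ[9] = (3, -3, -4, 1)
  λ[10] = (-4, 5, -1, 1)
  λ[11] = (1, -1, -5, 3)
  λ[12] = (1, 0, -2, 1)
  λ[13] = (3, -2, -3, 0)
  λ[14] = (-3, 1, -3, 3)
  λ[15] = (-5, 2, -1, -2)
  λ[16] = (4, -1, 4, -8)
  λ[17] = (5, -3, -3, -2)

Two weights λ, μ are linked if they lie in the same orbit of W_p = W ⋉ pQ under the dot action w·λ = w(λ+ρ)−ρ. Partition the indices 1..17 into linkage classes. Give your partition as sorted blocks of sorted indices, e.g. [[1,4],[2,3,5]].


Dynkin diagram of C (from the 6 off-diagonal −1 entries): A_4.

Each λ_j+ρ reduced to Ā_5; 4-tuples below use C's row order:

    λ_1 → (0, 2, 2, 0)
    λ_2 → (2, 3, 0, 0)
    λ_3 → (1, 0, 1, 0)
    λ_4 → (0, 2, 2, 0)
    λ_5 → (0, 0, 2, 1)
    λ_6 → (2, 3, 0, 0)
    λ_7 → (0, 1, 1, 3)
    λ_8 → (1, 0, 1, 0)
    λ_9 → (1, 1, 1, 1)
    λ_10 → (0, 2, 2, 0)
    λ_11 → (0, 2, 2, 0)
    λ_12 → (1, 1, 1, 1)
    λ_13 → (1, 1, 1, 1)
    λ_14 → (0, 2, 2, 0)
    λ_15 → (0, 1, 1, 3)
    λ_16 → (2, 3, 0, 0)
    λ_17 → (1, 1, 1, 1)

6 distinct reps among the 17 weights ⇒ 6 W_5-linkage classes:

[[1, 4, 10, 11, 14], [2, 6, 16], [3, 8], [5], [7, 15], [9, 12, 13, 17]]


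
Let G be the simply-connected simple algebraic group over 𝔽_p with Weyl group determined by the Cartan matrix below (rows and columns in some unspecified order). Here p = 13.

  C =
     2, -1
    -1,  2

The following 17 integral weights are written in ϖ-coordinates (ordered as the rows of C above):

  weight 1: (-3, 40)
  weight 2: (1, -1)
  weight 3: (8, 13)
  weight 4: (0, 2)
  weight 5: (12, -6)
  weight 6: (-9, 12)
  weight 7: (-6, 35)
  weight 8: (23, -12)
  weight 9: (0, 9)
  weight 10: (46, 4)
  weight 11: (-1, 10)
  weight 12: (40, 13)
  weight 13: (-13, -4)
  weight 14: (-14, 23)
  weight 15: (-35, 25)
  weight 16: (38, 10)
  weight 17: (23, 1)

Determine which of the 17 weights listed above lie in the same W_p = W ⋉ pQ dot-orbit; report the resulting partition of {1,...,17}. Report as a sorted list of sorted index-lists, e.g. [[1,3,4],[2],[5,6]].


A_2 Cartan matrix, 2 simple roots permuted; ρ=(1,1).

W_13-reps of the 17 weights in Ā_13 (same 2-coord order as C):

  1: (2, 0)
  2: (2, 0)
  3: (1, 3)
  4: (1, 3)
  5: (8, 5)
  6: (8, 5)
  7: (3, 5)
  8: (2, 0)
  9: (1, 10)
  10: (8, 5)
  11: (0, 11)
  12: (1, 10)
  13: (1, 10)
  14: (2, 0)
  15: (8, 5)
  16: (0, 11)
  17: (0, 11)

Linkage partition of the 17 weights (6 classes, p=13):

[[1, 2, 8, 14], [3, 4], [5, 6, 10, 15], [7], [9, 12, 13], [11, 16, 17]]


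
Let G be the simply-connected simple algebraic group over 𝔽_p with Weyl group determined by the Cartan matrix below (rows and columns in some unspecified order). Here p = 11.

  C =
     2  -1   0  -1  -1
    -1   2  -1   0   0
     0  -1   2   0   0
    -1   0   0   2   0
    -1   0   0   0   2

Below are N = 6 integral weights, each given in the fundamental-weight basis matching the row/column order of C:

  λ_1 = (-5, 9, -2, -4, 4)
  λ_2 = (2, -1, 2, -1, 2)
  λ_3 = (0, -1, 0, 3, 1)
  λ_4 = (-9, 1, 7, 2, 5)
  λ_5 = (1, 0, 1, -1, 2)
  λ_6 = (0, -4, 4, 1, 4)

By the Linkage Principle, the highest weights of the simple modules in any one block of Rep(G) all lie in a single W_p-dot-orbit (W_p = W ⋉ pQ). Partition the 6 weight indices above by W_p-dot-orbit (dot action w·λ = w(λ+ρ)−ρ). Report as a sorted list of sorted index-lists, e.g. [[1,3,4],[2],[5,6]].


Cartan matrix: type D_5 (|W|=1920); un-permuting the 5 rows.

Ā_11 reps of the 6 weights (D_5, coords as presented):

  [1] (1, 0, 1, 4, 2);  [2] (2, 1, 2, 0, 3);  [3] (1, 0, 1, 4, 2);  [4] (2, 1, 2, 0, 3);  [5] (2, 1, 2, 0, 3);  [6] (2, 1, 2, 0, 3)

Partition of {1..6} into 2 W_11-dot-orbits:

[[1, 3], [2, 4, 5, 6]]


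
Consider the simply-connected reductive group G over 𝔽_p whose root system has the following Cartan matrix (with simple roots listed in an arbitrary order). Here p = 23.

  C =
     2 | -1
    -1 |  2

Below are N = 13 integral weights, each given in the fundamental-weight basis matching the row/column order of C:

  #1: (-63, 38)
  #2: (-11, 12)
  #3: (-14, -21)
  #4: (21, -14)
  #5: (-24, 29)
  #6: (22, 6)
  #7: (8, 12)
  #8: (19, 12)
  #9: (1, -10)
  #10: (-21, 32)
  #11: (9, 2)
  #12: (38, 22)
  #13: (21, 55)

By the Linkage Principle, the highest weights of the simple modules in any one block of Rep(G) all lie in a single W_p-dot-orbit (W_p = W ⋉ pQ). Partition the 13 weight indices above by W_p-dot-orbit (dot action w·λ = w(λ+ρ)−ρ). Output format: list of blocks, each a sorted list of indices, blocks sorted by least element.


Cartan matrix: type A_2 (|W|=6); un-permuting the 2 rows.

Folding the 13 weights λ_j+ρ into Ā_23 (reps in the given 2-coord order):

  λ_1+ρ ↦ (16, 0)
  λ_2+ρ ↦ (10, 3)
  λ_3+ρ ↦ (10, 3)
  λ_4+ρ ↦ (9, 13)
  λ_5+ρ ↦ (16, 0)
  λ_6+ρ ↦ (16, 0)
  λ_7+ρ ↦ (9, 13)
  λ_8+ρ ↦ (10, 3)
  λ_9+ρ ↦ (7, 2)
  λ_10+ρ ↦ (10, 3)
  λ_11+ρ ↦ (10, 3)
  λ_12+ρ ↦ (16, 0)
  λ_13+ρ ↦ (9, 13)

Partition of {1..13} into 4 W_23-dot-orbits:

[[1, 5, 6, 12], [2, 3, 8, 10, 11], [4, 7, 13], [9]]


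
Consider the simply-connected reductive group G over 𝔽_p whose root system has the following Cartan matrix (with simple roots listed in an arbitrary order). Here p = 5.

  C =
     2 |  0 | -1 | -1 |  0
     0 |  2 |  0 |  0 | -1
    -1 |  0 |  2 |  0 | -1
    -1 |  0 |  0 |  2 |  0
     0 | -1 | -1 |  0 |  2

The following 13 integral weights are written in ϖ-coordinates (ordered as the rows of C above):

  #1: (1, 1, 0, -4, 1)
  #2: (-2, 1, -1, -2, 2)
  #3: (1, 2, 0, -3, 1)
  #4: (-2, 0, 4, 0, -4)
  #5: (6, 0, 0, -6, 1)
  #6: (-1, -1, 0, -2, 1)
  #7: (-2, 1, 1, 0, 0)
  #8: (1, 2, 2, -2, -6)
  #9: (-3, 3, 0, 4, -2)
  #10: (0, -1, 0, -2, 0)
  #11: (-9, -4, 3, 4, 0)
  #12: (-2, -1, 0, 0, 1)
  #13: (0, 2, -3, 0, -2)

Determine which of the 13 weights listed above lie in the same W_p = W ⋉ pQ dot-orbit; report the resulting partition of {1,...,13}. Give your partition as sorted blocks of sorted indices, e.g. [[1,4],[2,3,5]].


C ↔ A_5 under row/col permutation; |W(A_5)| = 720.

λ_j+ρ reflected into Ā_5 (⟨·,θ^∨⟩≤5); 5-tuples as given:

  λ_1 → (1, 0, 0, 0, 2)
  λ_2 → (1, 2, 1, 0, 1)
  λ_3 → (1, 0, 0, 0, 2)
  λ_4 → (1, 2, 1, 0, 1)
  λ_5 → (1, 2, 1, 0, 1)
  λ_6 → (1, 0, 0, 0, 2)
  λ_7 → (1, 2, 1, 0, 1)
  λ_8 → (1, 2, 1, 0, 1)
  λ_9 → (0, 0, 1, 1, 1)
  λ_10 → (0, 0, 1, 1, 1)
  λ_11 → (0, 0, 1, 1, 1)
  λ_12 → (1, 0, 0, 0, 2)
  λ_13 → (0, 0, 1, 1, 1)

Grouping the 13 weights by Ā_5-representative: 3 linkage classes.

[[1, 3, 6, 12], [2, 4, 5, 7, 8], [9, 10, 11, 13]]


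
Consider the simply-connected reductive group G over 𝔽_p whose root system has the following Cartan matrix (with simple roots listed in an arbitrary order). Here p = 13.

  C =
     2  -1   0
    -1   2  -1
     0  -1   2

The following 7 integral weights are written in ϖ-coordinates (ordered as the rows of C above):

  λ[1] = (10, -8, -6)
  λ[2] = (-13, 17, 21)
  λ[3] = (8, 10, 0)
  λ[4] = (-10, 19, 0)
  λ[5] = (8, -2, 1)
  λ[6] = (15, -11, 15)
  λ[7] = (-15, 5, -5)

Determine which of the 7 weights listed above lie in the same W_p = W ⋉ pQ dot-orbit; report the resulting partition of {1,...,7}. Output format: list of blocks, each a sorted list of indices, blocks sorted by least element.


A_3 Cartan matrix, 3 simple roots permuted; ρ=(1,1,1).

Folding the 7 weights λ_j+ρ into Ā_13 (reps in the given 3-coord order):

  1: (1, 4, 7) · 2: (1, 4, 7) · 3: (1, 4, 7) · 4: (1, 4, 7) · 5: (8, 1, 1) · 6: (3, 4, 3) · 7: (1, 4, 7)

Partition of {1..7} into 3 W_13-dot-orbits:

[[1, 2, 3, 4, 7], [5], [6]]


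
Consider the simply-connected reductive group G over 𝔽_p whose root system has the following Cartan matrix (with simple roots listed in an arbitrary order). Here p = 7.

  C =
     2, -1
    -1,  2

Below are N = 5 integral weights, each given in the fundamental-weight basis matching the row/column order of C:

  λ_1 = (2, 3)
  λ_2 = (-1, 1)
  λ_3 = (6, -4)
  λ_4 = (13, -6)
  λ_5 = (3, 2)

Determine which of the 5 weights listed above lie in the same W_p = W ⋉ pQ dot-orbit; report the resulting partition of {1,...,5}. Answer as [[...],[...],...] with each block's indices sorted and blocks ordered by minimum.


C ↔ A_2 under row/col permutation; |W(A_2)| = 6.

W_7-reps of the 5 weights in Ā_7 (same 2-coord order as C):

  λ_1+ρ ↦ (3, 4)
  λ_2+ρ ↦ (0, 2)
  λ_3+ρ ↦ (4, 3)
  λ_4+ρ ↦ (0, 2)
  λ_5+ρ ↦ (4, 3)

The 5 indices split into 3 linkage classes (same alcove rep ⇔ same W_7-dot-orbit):

[[1], [2, 4], [3, 5]]


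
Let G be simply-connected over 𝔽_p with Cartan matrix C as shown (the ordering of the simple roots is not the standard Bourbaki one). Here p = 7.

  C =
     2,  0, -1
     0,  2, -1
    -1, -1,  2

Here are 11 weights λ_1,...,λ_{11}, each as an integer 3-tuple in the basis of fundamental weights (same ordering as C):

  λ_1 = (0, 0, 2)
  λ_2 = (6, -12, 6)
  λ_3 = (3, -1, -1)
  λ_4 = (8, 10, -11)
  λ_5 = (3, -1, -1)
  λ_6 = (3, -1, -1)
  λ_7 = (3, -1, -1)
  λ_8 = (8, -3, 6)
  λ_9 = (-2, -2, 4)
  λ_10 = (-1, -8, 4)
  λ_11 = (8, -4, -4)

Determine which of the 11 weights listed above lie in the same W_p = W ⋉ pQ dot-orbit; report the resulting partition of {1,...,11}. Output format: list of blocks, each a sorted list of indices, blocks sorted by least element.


A_3 Cartan matrix, 3 simple roots permuted; ρ=(1,1,1).

Each λ_j+ρ reduced to Ā_7; 3-tuples below use C's row order:

  λ_1 → (1, 1, 3)
  λ_2 → (4, 0, 0)
  λ_3 → (4, 0, 0)
  λ_4 → (1, 1, 3)
  λ_5 → (4, 0, 0)
  λ_6 → (4, 0, 0)
  λ_7 → (4, 0, 0)
  λ_8 → (2, 5, 0)
  λ_9 → (1, 1, 3)
  λ_10 → (2, 5, 0)
  λ_11 → (1, 1, 3)

Linkage partition of the 11 weights (3 classes, p=7):

[[1, 4, 9, 11], [2, 3, 5, 6, 7], [8, 10]]


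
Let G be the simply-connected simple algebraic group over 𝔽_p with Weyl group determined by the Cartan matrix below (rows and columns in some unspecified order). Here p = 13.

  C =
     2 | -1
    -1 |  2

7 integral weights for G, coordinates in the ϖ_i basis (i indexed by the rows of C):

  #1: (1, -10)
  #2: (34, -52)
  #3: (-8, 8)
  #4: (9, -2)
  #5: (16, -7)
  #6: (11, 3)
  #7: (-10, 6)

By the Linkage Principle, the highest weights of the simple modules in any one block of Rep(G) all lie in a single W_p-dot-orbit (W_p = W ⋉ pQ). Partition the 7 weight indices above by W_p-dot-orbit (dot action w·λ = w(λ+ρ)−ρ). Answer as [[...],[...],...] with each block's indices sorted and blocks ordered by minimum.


Type A_2, rank 2, |W|=6; reorder rows/cols to standard.

Folding the 7 weights λ_j+ρ into Ā_13 (reps in the given 2-coord order):

  λ_1+ρ ↦ (7, 2);  λ_2+ρ ↦ (9, 1);  λ_3+ρ ↦ (7, 2);  λ_4+ρ ↦ (9, 1);  λ_5+ρ ↦ (7, 2);  λ_6+ρ ↦ (9, 1);  λ_7+ρ ↦ (7, 2)

Partition of {1..7} into 2 W_13-dot-orbits:

[[1, 3, 5, 7], [2, 4, 6]]


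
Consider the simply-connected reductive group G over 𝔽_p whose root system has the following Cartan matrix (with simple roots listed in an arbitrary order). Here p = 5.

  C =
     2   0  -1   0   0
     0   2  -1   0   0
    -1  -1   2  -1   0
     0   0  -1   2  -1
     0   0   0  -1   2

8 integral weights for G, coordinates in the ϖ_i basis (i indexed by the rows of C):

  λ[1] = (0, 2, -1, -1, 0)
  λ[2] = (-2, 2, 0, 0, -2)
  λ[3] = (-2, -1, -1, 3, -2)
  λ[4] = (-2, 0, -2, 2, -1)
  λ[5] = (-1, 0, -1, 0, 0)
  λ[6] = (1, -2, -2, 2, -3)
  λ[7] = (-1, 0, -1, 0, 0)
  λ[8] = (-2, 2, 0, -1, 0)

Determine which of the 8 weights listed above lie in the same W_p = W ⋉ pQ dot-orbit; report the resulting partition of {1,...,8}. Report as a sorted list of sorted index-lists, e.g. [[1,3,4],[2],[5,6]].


D_5 Cartan matrix, 5 simple roots permuted; ρ=(1,1,1,1,1).

Ā_5 reps of the 8 weights (D_5, coords as presented):

  λ_1 → (1, 3, 0, 0, 1);  λ_2 → (1, 3, 0, 0, 1);  λ_3 → (0, 1, 0, 1, 1);  λ_4 → (1, 1, 0, 1, 0);  λ_5 → (0, 1, 0, 1, 1);  λ_6 → (0, 1, 0, 1, 1);  λ_7 → (0, 1, 0, 1, 1);  λ_8 → (1, 3, 0, 0, 1)

Partition of {1..8} into 3 W_5-dot-orbits:

[[1, 2, 8], [3, 5, 6, 7], [4]]


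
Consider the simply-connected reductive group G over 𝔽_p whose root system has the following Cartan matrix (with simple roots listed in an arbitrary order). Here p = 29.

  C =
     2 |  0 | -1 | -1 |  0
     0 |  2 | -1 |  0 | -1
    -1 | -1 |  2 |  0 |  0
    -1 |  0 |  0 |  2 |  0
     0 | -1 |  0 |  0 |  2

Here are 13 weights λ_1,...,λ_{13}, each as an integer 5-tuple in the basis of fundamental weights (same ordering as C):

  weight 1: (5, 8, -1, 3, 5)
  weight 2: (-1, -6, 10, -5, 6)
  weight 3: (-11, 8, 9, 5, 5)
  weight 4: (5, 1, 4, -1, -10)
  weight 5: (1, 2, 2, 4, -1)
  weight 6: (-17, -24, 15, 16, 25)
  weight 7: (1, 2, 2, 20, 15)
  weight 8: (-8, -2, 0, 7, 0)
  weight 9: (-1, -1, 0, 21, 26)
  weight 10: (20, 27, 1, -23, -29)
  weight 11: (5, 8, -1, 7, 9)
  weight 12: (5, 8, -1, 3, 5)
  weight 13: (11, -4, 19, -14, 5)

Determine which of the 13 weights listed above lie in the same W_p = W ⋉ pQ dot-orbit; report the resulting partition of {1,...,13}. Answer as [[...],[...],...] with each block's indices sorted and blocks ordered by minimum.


Dynkin diagram of C (from the 8 off-diagonal −1 entries): A_5.

λ_j+ρ reflected into Ā_29 (⟨·,θ^∨⟩≤29); 5-tuples as given:

    1: (6, 9, 0, 4, 6)
    2: (4, 5, 2, 0, 2)
    3: (6, 9, 0, 4, 6)
    4: (4, 5, 2, 0, 2)
    5: (2, 3, 3, 5, 0)
    6: (1, 0, 16, 6, 3)
    7: (2, 3, 3, 5, 0)
    8: (0, 0, 1, 1, 6)
    9: (0, 0, 1, 1, 6)
    10: (0, 0, 1, 1, 6)
    11: (6, 9, 0, 4, 6)
    12: (6, 9, 0, 4, 6)
    13: (1, 0, 16, 6, 3)

The 13 indices split into 5 linkage classes (same alcove rep ⇔ same W_29-dot-orbit):

[[1, 3, 11, 12], [2, 4], [5, 7], [6, 13], [8, 9, 10]]


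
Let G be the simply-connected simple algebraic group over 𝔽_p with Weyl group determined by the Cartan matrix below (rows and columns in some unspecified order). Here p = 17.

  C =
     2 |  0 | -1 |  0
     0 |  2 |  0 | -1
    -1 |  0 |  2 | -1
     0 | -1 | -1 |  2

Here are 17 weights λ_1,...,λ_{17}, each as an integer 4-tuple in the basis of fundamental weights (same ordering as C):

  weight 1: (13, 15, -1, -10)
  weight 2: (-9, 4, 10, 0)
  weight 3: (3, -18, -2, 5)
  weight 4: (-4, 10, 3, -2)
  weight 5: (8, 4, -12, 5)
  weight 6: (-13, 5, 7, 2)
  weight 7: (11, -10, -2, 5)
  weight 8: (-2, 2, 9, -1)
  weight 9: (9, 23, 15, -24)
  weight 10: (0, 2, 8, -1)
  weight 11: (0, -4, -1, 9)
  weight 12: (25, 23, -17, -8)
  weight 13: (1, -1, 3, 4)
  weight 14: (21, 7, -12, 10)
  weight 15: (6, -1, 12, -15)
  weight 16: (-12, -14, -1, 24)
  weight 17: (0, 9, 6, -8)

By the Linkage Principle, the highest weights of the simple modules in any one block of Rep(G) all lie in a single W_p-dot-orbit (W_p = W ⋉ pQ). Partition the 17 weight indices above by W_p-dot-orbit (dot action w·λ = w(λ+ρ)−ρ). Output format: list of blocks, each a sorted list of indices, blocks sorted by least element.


Cartan matrix: type A_4 (|W|=120); un-permuting the 4 rows.

W_17-reps of the 17 weights in Ā_17 (same 4-coord order as C):

    λ_1 → (1, 3, 9, 0)
    λ_2 → (8, 5, 3, 1)
    λ_3 → (8, 5, 3, 1)
    λ_4 → (3, 10, 0, 1)
    λ_5 → (2, 0, 4, 5)
    λ_6 → (8, 5, 3, 1)
    λ_7 → (8, 5, 3, 1)
    λ_8 → (1, 3, 9, 0)
    λ_9 → (1, 3, 0, 7)
    λ_10 → (1, 3, 9, 0)
    λ_11 → (1, 3, 0, 7)
    λ_12 → (1, 3, 0, 7)
    λ_13 → (2, 0, 4, 5)
    λ_14 → (2, 0, 4, 5)
    λ_15 → (3, 10, 0, 1)
    λ_16 → (8, 5, 3, 1)
    λ_17 → (1, 3, 0, 7)

The 17 indices split into 5 linkage classes (same alcove rep ⇔ same W_17-dot-orbit):

[[1, 8, 10], [2, 3, 6, 7, 16], [4, 15], [5, 13, 14], [9, 11, 12, 17]]


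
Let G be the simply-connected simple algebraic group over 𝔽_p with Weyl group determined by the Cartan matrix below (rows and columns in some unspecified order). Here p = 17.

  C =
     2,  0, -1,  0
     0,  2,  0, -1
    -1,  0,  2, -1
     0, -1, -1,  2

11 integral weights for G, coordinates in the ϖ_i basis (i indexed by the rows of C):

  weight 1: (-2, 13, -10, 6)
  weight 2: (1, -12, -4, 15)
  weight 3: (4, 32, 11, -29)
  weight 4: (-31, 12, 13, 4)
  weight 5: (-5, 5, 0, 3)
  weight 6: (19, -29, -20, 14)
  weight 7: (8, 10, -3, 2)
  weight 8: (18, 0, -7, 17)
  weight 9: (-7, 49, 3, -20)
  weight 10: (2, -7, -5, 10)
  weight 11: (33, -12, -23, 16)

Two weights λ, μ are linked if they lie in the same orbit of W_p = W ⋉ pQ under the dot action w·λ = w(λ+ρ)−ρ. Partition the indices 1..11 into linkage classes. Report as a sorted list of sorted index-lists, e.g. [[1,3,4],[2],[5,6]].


Type A_4, rank 4, |W|=120; reorder rows/cols to standard.

Ā_17 reps of the 11 weights (A_4, coords as presented):

  λ_1+ρ ↦ (3, 7, 2, 1);  λ_2+ρ ↦ (1, 11, 2, 2);  λ_3+ρ ↦ (5, 11, 0, 1);  λ_4+ρ ↦ (1, 11, 2, 2);  λ_5+ρ ↦ (1, 6, 3, 1);  λ_6+ρ ↦ (1, 11, 2, 2);  λ_7+ρ ↦ (3, 7, 2, 1);  λ_8+ρ ↦ (1, 11, 2, 2);  λ_9+ρ ↦ (1, 11, 2, 2);  λ_10+ρ ↦ (1, 6, 3, 1);  λ_11+ρ ↦ (5, 11, 0, 1)

Linkage partition of the 11 weights (4 classes, p=17):

[[1, 7], [2, 4, 6, 8, 9], [3, 11], [5, 10]]


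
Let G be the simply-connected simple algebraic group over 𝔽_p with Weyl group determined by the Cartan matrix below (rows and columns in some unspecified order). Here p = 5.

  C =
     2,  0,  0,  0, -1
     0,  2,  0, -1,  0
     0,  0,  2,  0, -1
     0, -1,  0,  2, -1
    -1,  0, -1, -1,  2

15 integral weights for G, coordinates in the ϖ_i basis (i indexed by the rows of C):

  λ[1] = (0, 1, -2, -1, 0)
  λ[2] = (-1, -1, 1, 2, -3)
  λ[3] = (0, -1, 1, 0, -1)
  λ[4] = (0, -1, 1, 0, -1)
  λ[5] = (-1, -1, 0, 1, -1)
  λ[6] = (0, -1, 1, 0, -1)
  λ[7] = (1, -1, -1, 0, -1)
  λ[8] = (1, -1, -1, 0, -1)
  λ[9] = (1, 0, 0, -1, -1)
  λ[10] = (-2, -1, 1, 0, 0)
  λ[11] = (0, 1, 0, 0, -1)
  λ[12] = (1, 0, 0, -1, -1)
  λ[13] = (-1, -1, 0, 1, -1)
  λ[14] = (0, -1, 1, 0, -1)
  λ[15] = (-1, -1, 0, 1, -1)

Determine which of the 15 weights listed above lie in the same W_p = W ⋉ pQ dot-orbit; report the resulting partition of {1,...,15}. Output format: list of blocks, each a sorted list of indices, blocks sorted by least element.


D_5 Cartan matrix, 5 simple roots permuted; ρ=(1,1,1,1,1).

Folding the 15 weights λ_j+ρ into Ā_5 (reps in the given 5-coord order):

  λ_1+ρ ↦ (1, 2, 1, 0, 0) · λ_2+ρ ↦ (2, 0, 0, 1, 0) · λ_3+ρ ↦ (1, 0, 2, 1, 0) · λ_4+ρ ↦ (1, 0, 2, 1, 0) · λ_5+ρ ↦ (0, 0, 1, 2, 0) · λ_6+ρ ↦ (1, 0, 2, 1, 0) · λ_7+ρ ↦ (2, 0, 0, 1, 0) · λ_8+ρ ↦ (2, 0, 0, 1, 0) · λ_9+ρ ↦ (2, 1, 1, 0, 0) · λ_10+ρ ↦ (1, 0, 2, 1, 0) · λ_11+ρ ↦ (1, 2, 1, 0, 0) · λ_12+ρ ↦ (2, 1, 1, 0, 0) · λ_13+ρ ↦ (0, 0, 1, 2, 0) · λ_14+ρ ↦ (1, 0, 2, 1, 0) · λ_15+ρ ↦ (0, 0, 1, 2, 0)

Partition of {1..15} into 5 W_5-dot-orbits:

[[1, 11], [2, 7, 8], [3, 4, 6, 10, 14], [5, 13, 15], [9, 12]]
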